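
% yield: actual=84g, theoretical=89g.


% yield = actual/theoretical × 100
= 84/89 × 100
= 94.38%

94.38%


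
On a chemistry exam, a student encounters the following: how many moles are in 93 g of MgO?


M(MgO) = 40.31 g/mol
n = mass/M = 93/40.31 = 2.3071 mol

2.3071 mol


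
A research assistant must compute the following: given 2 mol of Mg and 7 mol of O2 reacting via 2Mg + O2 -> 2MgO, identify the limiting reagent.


Mole ratio available / coefficient:
  Mg: 2/2 = 1.000
  O2: 7/1 = 7.000
Smaller ratio is limiting.

Mg


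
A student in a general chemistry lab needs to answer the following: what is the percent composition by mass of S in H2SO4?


M(H2SO4) = 2×1.008 + 1×32.07 + 4×16.0 = 98.086 g/mol
Mass of S = 1 × 32.07 = 32.07 g/mol
% S = 32.07/98.086 × 100 = 32.70%

32.70%


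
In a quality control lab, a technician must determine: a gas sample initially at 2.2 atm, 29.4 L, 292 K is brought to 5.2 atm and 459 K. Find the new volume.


P1V1/T1 = P2V2/T2
V2 = P1V1T2/(T1P2)
= 2.2×29.4×459/(292×5.2)
= 19.552 L

19.552 L


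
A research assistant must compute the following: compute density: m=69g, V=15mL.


ρ = mass/volume
= 69/15
= 4.6 g/mL

4.6 g/mL


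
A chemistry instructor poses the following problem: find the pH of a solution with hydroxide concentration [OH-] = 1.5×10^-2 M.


pOH = -log10([OH-]) = -log10(1.5×10^-2)
= 2 - log10(1.5) = 1.82
pH = 14 - pOH = 14 - 1.82 = 12.18

12.18


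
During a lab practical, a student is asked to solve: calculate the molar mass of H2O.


M(H2O) = 2×1.008 + 1×16.0
= 2.02 + 16.0
= 18.02 g/mol

18.02 g/mol


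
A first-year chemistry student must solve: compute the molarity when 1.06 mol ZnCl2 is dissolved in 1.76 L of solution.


M = n/V = 1.06/1.76 = 0.602 mol/L

0.602 M


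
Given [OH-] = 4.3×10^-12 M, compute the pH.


pOH = -log10([OH-]) = -log10(4.3×10^-12)
= 12 - log10(4.3) = 11.37
pH = 14 - pOH = 14 - 11.37 = 2.63

2.63


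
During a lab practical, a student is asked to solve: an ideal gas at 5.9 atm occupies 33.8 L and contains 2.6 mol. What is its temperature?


PV = nRT  (R = 0.08206 L·atm/(mol·K))
T = PV/(nR) = 5.9×33.8/(2.6×0.08206)
= 199.42/0.213356
= 934.68 K

934.68 K


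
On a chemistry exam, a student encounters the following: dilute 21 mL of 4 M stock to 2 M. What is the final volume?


C1V1 = C2V2
4 × 21 = 2 × V2
V2 = 84/2 = 42.0 mL

42.0 mL


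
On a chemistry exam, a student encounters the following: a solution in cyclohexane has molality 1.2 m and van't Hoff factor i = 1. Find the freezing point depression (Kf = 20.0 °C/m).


ΔTf = Kf × m × i
= 20.0 × 1.2 × 1
= 24.0 °C

24.0 °C


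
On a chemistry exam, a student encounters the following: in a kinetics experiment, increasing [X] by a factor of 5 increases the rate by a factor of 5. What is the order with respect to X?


rate ∝ [X]^n
5^n = 5 → n = 1
Order in X: 1

1


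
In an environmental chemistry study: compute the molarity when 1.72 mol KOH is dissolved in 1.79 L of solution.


M = n/V = 1.72/1.79 = 0.961 mol/L

0.961 M


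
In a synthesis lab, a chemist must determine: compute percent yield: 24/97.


% yield = actual/theoretical × 100
= 24/97 × 100
= 24.74%

24.74%


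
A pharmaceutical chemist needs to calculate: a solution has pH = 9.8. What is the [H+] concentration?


[H+] = 10^(-pH) = 10^(-9.8)
= 1.58×10^-10 M

1.58×10^-10 M


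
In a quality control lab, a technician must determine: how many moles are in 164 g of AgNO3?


M(AgNO3) = 169.88 g/mol
n = mass/M = 164/169.88 = 0.9654 mol

0.9654 mol


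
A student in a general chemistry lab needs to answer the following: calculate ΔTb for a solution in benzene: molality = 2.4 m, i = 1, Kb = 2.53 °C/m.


ΔTb = Kb × m × i
= 2.53 × 2.4 × 1
= 6.072 °C

6.072 °C


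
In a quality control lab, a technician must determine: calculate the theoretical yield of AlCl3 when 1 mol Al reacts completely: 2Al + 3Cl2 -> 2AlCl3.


Mole ratio AlCl3:Al = 2:2
n(AlCl3) = 1 × 2/2 = 1.000 mol
mass = 1.000 × 133.33 = 133.33 g

133.33 g


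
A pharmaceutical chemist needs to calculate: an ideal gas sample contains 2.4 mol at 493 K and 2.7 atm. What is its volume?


PV = nRT  (R = 0.08206 L·atm/(mol·K))
V = nRT/P = 2.4×0.08206×493/2.7
= 35.961 L

35.961 L


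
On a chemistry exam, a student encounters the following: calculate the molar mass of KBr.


M(KBr) = 1×39.1 + 1×79.9
= 39.1 + 79.9
= 119.0 g/mol

119.0 g/mol


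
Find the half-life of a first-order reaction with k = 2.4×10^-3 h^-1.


t½ = ln2/k = 0.693147/(2.4×10^-3 h^-1)
= 288.8 h

288.8 h


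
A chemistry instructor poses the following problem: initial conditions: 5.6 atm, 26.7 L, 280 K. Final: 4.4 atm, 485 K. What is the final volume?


P1V1/T1 = P2V2/T2
V2 = P1V1T2/(T1P2)
= 5.6×26.7×485/(280×4.4)
= 58.861 L

58.861 L


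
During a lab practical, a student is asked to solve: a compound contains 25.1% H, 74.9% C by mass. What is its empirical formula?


Assume 100 g sample. Moles of each element:
  H: 25.1/1.008 = 24.901 mol
  C: 74.9/12.01 = 6.236 mol
Divide by smallest (6.236):
  H: 24.901/6.236 = 3.99
  C: 6.236/6.236 = 1.0
Empirical formula: CH4

CH4


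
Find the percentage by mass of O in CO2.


M(CO2) = 1×12.01 + 2×16.0 = 44.01 g/mol
Mass of O = 2 × 16.0 = 32.00 g/mol
% O = 32.00/44.01 × 100 = 72.71%

72.71%


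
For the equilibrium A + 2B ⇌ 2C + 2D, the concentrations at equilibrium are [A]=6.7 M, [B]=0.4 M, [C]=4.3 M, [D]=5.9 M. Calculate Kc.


Kc = [C]^2[D]^2/([A][B]^2)
= (4.3^2 × 5.9^2)/(6.7^1 × 0.4^2)
= 643.6369/1.072
= 600.4

600.4


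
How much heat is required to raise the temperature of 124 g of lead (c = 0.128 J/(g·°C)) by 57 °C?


q = mcΔT = 124 × 0.128 × 57
= 904.70 J

904.70 J


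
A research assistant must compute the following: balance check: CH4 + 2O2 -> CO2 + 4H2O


Equation: CH4 + 2O2 -> CO2 + 4H2O
Check atoms: C: 1=1, H: 4≠8, O: 4≠6
Not balanced

No, not balanced


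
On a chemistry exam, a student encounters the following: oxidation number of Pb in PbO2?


x + 2(-2) = 0, so x = +4
Oxidation number: +4

+4


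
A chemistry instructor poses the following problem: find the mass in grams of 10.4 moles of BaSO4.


M(BaSO4) = 233.4 g/mol
mass = n × M = 10.4 × 233.4 = 2427.36 g

2427.36 g


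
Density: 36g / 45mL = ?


ρ = mass/volume
= 36/45
= 0.8 g/mL

0.8 g/mL


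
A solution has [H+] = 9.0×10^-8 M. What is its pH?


pH = -log10([H+]) = -log10(9.0×10^-8)
= 8 - log10(9.0)
= 8 - 0.95
= 7.05

7.05


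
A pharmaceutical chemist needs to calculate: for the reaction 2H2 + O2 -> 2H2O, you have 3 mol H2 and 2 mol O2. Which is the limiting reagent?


Mole ratio available / coefficient:
  H2: 3/2 = 1.500
  O2: 2/1 = 2.000
Smaller ratio is limiting.

H2


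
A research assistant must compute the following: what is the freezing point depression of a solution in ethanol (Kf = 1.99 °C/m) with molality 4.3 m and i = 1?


ΔTf = Kf × m × i
= 1.99 × 4.3 × 1
= 8.557 °C

8.557 °C


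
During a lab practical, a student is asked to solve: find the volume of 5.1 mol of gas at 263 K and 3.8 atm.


PV = nRT  (R = 0.08206 L·atm/(mol·K))
V = nRT/P = 5.1×0.08206×263/3.8
= 28.965 L

28.965 L


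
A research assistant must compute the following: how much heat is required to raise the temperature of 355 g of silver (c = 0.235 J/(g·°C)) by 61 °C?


q = mcΔT = 355 × 0.235 × 61
= 5088.93 J

5088.93 J


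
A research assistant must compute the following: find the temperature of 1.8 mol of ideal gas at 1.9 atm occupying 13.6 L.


PV = nRT  (R = 0.08206 L·atm/(mol·K))
T = PV/(nR) = 1.9×13.6/(1.8×0.08206)
= 25.84/0.147708
= 174.94 K

174.94 K


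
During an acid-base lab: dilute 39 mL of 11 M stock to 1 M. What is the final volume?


C1V1 = C2V2
11 × 39 = 1 × V2
V2 = 429/1 = 429.0 mL

429.0 mL


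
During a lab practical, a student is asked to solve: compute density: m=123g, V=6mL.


ρ = mass/volume
= 123/6
= 20.5 g/mL

20.5 g/mL


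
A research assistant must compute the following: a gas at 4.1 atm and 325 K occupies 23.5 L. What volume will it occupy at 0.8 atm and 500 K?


P1V1/T1 = P2V2/T2
V2 = P1V1T2/(T1P2)
= 4.1×23.5×500/(325×0.8)
= 185.288 L

185.288 L


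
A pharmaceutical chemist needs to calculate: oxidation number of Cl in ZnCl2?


halide: -1
Oxidation number: -1

-1


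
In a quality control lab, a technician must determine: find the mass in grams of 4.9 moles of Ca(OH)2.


M(Ca(OH)2) = 74.1 g/mol
mass = n × M = 4.9 × 74.1 = 363.09 g

363.09 g


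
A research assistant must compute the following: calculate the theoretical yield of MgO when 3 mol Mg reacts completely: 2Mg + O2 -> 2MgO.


Mole ratio MgO:Mg = 2:2
n(MgO) = 3 × 2/2 = 3.000 mol
mass = 3.000 × 40.31 = 120.93 g

120.93 g


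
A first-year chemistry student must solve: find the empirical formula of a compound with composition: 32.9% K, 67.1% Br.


Assume 100 g sample. Moles of each element:
  K: 32.9/39.1 = 0.841 mol
  Br: 67.1/79.9 = 0.84 mol
Divide by smallest (0.84):
  K: 0.841/0.84 = 1.0
  Br: 0.84/0.84 = 1.0
Empirical formula: KBr

KBr


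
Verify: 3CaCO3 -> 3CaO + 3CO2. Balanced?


Equation: 3CaCO3 -> 3CaO + 3CO2
Check atoms: C: 3=3, Ca: 3=3, O: 9=9
Balanced

Yes, balanced


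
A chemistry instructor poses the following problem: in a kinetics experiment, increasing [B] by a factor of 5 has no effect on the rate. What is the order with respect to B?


rate ∝ [B]^n
rate ∝ [B]^0
Order in B: 0

0


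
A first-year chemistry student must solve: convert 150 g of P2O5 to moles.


M(P2O5) = 141.94 g/mol
n = mass/M = 150/141.94 = 1.0568 mol

1.0568 mol


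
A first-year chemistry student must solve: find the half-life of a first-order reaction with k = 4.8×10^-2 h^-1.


t½ = ln2/k = 0.693147/(4.8×10^-2 h^-1)
= 14.44 h

14.44 h


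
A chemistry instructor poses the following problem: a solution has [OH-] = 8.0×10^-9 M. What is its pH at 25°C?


pOH = -log10([OH-]) = -log10(8.0×10^-9)
= 9 - log10(8.0) = 8.1
pH = 14 - pOH = 14 - 8.1 = 5.9

5.9


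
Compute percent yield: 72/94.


% yield = actual/theoretical × 100
= 72/94 × 100
= 76.6%

76.6%


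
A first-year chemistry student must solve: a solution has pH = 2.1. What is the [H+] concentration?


[H+] = 10^(-pH) = 10^(-2.1)
= 7.94×10^-3 M

7.94×10^-3 M


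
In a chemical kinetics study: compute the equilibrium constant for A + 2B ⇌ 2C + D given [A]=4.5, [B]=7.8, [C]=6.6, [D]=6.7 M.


Kc = [C]^2[D]/([A][B]^2)
= (6.6^2 × 6.7^1)/(4.5^1 × 7.8^2)
= 291.852/273.78
= 1.066

1.066


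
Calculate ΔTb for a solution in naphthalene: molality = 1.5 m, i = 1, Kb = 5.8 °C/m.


ΔTb = Kb × m × i
= 5.8 × 1.5 × 1
= 8.7 °C

8.7 °C


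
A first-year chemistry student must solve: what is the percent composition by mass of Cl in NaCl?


M(NaCl) = 1×22.99 + 1×35.45 = 58.44 g/mol
Mass of Cl = 1 × 35.45 = 35.45 g/mol
% Cl = 35.45/58.44 × 100 = 60.66%

60.66%


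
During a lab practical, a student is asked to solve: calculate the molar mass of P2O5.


M(P2O5) = 2×30.97 + 5×16.0
= 61.94 + 80.0
= 141.94 g/mol

141.94 g/mol


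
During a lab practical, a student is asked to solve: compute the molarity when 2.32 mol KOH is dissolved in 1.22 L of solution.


M = n/V = 2.32/1.22 = 1.902 mol/L

1.902 M


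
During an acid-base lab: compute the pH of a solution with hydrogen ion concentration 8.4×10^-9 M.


pH = -log10([H+]) = -log10(8.4×10^-9)
= 9 - log10(8.4)
= 9 - 0.92
= 8.08

8.08


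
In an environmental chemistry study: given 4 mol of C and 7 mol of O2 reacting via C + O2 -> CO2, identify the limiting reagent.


Mole ratio available / coefficient:
  C: 4/1 = 4.000
  O2: 7/1 = 7.000
Smaller ratio is limiting.

C


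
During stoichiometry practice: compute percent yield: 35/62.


% yield = actual/theoretical × 100
= 35/62 × 100
= 56.45%

56.45%


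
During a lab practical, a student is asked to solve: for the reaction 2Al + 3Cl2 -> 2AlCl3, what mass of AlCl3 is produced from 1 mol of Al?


Mole ratio AlCl3:Al = 2:2
n(AlCl3) = 1 × 2/2 = 1.000 mol
mass = 1.000 × 133.33 = 133.33 g

133.33 g


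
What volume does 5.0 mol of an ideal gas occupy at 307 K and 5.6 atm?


PV = nRT  (R = 0.08206 L·atm/(mol·K))
V = nRT/P = 5.0×0.08206×307/5.6
= 22.493 L

22.493 L


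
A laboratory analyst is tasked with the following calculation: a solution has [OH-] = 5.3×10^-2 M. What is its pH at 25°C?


pOH = -log10([OH-]) = -log10(5.3×10^-2)
= 2 - log10(5.3) = 1.28
pH = 14 - pOH = 14 - 1.28 = 12.72

12.72


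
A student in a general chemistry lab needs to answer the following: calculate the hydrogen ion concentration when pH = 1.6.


[H+] = 10^(-pH) = 10^(-1.6)
= 2.51×10^-2 M

2.51×10^-2 M


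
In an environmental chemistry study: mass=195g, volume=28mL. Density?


ρ = mass/volume
= 195/28
= 6.964 g/mL

6.964 g/mL


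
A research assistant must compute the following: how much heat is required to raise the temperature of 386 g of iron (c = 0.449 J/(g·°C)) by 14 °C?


q = mcΔT = 386 × 0.449 × 14
= 2426.40 J

2426.40 J


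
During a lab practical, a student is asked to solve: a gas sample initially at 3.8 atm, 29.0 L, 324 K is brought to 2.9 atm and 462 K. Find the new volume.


P1V1/T1 = P2V2/T2
V2 = P1V1T2/(T1P2)
= 3.8×29.0×462/(324×2.9)
= 54.185 L

54.185 L


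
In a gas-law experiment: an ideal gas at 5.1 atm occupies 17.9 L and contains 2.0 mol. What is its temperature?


PV = nRT  (R = 0.08206 L·atm/(mol·K))
T = PV/(nR) = 5.1×17.9/(2.0×0.08206)
= 91.29/0.164120
= 556.24 K

556.24 K


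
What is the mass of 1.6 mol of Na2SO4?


M(Na2SO4) = 142.05 g/mol
mass = n × M = 1.6 × 142.05 = 227.28 g

227.28 g


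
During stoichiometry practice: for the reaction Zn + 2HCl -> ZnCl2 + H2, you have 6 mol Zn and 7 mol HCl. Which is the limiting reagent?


Mole ratio available / coefficient:
  Zn: 6/1 = 6.000
  HCl: 7/2 = 3.500
Smaller ratio is limiting.

HCl


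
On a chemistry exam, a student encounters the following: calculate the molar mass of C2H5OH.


M(C2H5OH) = 2×12.01 + 6×1.008 + 1×16.0
= 24.02 + 6.05 + 16.0
= 46.07 g/mol

46.07 g/mol


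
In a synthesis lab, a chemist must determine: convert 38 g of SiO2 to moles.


M(SiO2) = 60.09 g/mol
n = mass/M = 38/60.09 = 0.6324 mol

0.6324 mol


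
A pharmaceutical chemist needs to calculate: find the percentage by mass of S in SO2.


M(SO2) = 1×32.07 + 2×16.0 = 64.07 g/mol
Mass of S = 1 × 32.07 = 32.07 g/mol
% S = 32.07/64.07 × 100 = 50.05%

50.05%


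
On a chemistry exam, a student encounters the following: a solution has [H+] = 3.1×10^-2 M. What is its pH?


pH = -log10([H+]) = -log10(3.1×10^-2)
= 2 - log10(3.1)
= 2 - 0.49
= 1.51

1.51


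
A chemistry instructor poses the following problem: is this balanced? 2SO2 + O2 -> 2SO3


Equation: 2SO2 + O2 -> 2SO3
Check atoms: O: 6=6, S: 2=2
Balanced

Yes, balanced


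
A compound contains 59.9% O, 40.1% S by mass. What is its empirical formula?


Assume 100 g sample. Moles of each element:
  O: 59.9/16.0 = 3.744 mol
  S: 40.1/32.07 = 1.25 mol
Divide by smallest (1.25):
  O: 3.744/1.25 = 3.0
  S: 1.25/1.25 = 1.0
Empirical formula: SO3

SO3


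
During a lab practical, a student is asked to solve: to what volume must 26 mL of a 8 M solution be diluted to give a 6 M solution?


C1V1 = C2V2
8 × 26 = 6 × V2
V2 = 208/6 = 34.67 mL

34.67 mL


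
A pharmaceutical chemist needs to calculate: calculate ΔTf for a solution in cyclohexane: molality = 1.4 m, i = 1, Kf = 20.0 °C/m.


ΔTf = Kf × m × i
= 20.0 × 1.4 × 1
= 28.0 °C

28.0 °C


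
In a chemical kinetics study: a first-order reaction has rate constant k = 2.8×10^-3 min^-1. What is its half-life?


t½ = ln2/k = 0.693147/(2.8×10^-3 min^-1)
= 247.6 min

247.6 min


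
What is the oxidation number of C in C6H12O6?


6x + 12(+1) + 6(-2) = 0, so x = +0
Oxidation number: +0

+0


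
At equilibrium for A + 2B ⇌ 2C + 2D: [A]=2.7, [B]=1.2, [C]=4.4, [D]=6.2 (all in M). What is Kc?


Kc = [C]^2[D]^2/([A][B]^2)
= (4.4^2 × 6.2^2)/(2.7^1 × 1.2^2)
= 744.1984/3.888
= 191.4

191.4


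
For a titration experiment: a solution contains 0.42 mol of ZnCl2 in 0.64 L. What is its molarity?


M = n/V = 0.42/0.64 = 0.656 mol/L

0.656 M


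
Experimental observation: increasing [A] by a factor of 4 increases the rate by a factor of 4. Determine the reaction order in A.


rate ∝ [A]^n
4^n = 4 → n = 1
Order in A: 1

1


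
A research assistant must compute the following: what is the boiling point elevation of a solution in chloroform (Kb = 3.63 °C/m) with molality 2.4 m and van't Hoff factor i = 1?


ΔTb = Kb × m × i
= 3.63 × 2.4 × 1
= 8.712 °C

8.712 °C


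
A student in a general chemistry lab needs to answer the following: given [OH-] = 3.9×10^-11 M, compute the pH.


pOH = -log10([OH-]) = -log10(3.9×10^-11)
= 11 - log10(3.9) = 10.41
pH = 14 - pOH = 14 - 10.41 = 3.59

3.59


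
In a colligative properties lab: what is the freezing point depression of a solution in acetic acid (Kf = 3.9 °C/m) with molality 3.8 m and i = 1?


ΔTf = Kf × m × i
= 3.9 × 3.8 × 1
= 14.82 °C

14.82 °C


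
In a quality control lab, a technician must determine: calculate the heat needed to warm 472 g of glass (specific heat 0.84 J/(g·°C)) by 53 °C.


q = mcΔT = 472 × 0.84 × 53
= 21013.44 J

21013.44 J


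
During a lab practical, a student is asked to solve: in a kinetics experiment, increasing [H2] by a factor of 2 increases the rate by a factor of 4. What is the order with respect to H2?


rate ∝ [H2]^n
2^n = 4 → n = 2
Order in H2: 2

2


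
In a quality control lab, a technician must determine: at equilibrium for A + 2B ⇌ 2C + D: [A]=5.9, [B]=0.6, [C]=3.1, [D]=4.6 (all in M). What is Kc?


Kc = [C]^2[D]/([A][B]^2)
= (3.1^2 × 4.6^1)/(5.9^1 × 0.6^2)
= 44.206/2.124
= 20.81

20.81


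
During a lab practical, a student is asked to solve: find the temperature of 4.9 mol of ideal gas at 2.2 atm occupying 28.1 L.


PV = nRT  (R = 0.08206 L·atm/(mol·K))
T = PV/(nR) = 2.2×28.1/(4.9×0.08206)
= 61.82/0.402094
= 153.75 K

153.75 K


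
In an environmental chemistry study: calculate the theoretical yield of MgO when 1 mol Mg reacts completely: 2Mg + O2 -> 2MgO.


Mole ratio MgO:Mg = 2:2
n(MgO) = 1 × 2/2 = 1.000 mol
mass = 1.000 × 40.31 = 40.31 g

40.31 g


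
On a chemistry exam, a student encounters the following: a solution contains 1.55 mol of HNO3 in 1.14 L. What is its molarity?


M = n/V = 1.55/1.14 = 1.360 mol/L

1.360 M


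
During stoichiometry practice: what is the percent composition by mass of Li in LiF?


M(LiF) = 1×6.94 + 1×19.0 = 25.94 g/mol
Mass of Li = 1 × 6.94 = 6.94 g/mol
% Li = 6.94/25.94 × 100 = 26.75%

26.75%


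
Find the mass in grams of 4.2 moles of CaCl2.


M(CaCl2) = 110.98 g/mol
mass = n × M = 4.2 × 110.98 = 466.12 g

466.12 g


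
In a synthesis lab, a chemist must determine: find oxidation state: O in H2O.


O is usually -2
Oxidation number: -2

-2


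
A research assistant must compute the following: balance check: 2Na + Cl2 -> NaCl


Equation: 2Na + Cl2 -> NaCl
Check atoms: Cl: 2≠1, Na: 2≠1
Not balanced

No, not balanced


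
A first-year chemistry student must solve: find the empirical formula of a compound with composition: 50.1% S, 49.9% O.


Assume 100 g sample. Moles of each element:
  S: 50.1/32.07 = 1.562 mol
  O: 49.9/16.0 = 3.119 mol
Divide by smallest (1.562):
  S: 1.562/1.562 = 1.0
  O: 3.119/1.562 = 2.0
Empirical formula: SO2

SO2


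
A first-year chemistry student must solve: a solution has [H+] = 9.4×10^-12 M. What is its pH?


pH = -log10([H+]) = -log10(9.4×10^-12)
= 12 - log10(9.4)
= 12 - 0.97
= 11.03

11.03


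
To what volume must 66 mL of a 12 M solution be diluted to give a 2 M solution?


C1V1 = C2V2
12 × 66 = 2 × V2
V2 = 792/2 = 396.0 mL

396.0 mL


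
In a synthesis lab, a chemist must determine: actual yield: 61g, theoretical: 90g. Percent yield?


% yield = actual/theoretical × 100
= 61/90 × 100
= 67.78%

67.78%


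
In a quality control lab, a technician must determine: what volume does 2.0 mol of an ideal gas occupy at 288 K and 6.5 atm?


PV = nRT  (R = 0.08206 L·atm/(mol·K))
V = nRT/P = 2.0×0.08206×288/6.5
= 7.272 L

7.272 L


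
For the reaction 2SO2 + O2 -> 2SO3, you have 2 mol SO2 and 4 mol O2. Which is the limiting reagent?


Mole ratio available / coefficient:
  SO2: 2/2 = 1.000
  O2: 4/1 = 4.000
Smaller ratio is limiting.

SO2


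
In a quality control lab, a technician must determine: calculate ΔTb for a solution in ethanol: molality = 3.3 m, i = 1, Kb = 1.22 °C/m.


ΔTb = Kb × m × i
= 1.22 × 3.3 × 1
= 4.026 °C

4.026 °C


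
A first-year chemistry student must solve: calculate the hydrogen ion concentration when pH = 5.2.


[H+] = 10^(-pH) = 10^(-5.2)
= 6.31×10^-6 M

6.31×10^-6 M


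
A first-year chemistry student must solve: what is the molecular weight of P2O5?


M(P2O5) = 2×30.97 + 5×16.0
= 61.94 + 80.0
= 141.94 g/mol

141.94 g/mol


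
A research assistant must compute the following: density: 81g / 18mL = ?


ρ = mass/volume
= 81/18
= 4.5 g/mL

4.5 g/mL


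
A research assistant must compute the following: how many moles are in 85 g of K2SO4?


M(K2SO4) = 174.27 g/mol
n = mass/M = 85/174.27 = 0.4877 mol

0.4877 mol


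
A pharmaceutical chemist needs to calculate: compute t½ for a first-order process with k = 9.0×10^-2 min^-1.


t½ = ln2/k = 0.693147/(9.0×10^-2 min^-1)
= 7.702 min

7.702 min


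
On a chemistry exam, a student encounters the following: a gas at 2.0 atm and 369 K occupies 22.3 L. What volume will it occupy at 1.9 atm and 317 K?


P1V1/T1 = P2V2/T2
V2 = P1V1T2/(T1P2)
= 2.0×22.3×317/(369×1.9)
= 20.166 L

20.166 L


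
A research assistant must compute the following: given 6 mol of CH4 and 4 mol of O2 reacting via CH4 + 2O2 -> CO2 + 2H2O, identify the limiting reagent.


Mole ratio available / coefficient:
  CH4: 6/1 = 6.000
  O2: 4/2 = 2.000
Smaller ratio is limiting.

O2


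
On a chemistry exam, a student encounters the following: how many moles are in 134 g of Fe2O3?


M(Fe2O3) = 159.7 g/mol
n = mass/M = 134/159.7 = 0.8391 mol

0.8391 mol


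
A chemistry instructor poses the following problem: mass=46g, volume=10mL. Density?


ρ = mass/volume
= 46/10
= 4.6 g/mL

4.6 g/mL


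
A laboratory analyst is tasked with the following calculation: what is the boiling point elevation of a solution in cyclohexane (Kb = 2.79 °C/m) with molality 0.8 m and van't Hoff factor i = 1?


ΔTb = Kb × m × i
= 2.79 × 0.8 × 1
= 2.232 °C

2.232 °C


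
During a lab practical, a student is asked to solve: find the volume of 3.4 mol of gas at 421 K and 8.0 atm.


PV = nRT  (R = 0.08206 L·atm/(mol·K))
V = nRT/P = 3.4×0.08206×421/8.0
= 14.683 L

14.683 L


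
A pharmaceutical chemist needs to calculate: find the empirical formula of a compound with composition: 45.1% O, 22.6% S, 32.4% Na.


Assume 100 g sample. Moles of each element:
  O: 45.1/16.0 = 2.819 mol
  S: 22.6/32.07 = 0.705 mol
  Na: 32.4/22.99 = 1.409 mol
Divide by smallest (0.705):
  O: 2.819/0.705 = 4.0
  S: 0.705/0.705 = 1.0
  Na: 1.409/0.705 = 2.0
Empirical formula: Na2SO4

Na2SO4


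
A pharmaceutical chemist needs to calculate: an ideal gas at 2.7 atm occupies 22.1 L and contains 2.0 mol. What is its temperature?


PV = nRT  (R = 0.08206 L·atm/(mol·K))
T = PV/(nR) = 2.7×22.1/(2.0×0.08206)
= 59.67/0.164120
= 363.58 K

363.58 K


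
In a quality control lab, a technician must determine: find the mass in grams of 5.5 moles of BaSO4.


M(BaSO4) = 233.4 g/mol
mass = n × M = 5.5 × 233.4 = 1283.70 g

1283.70 g


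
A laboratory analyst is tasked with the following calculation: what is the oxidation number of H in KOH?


H is +1 with nonmetals
Oxidation number: +1

+1


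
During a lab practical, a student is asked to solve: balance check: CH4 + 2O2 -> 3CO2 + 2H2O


Equation: CH4 + 2O2 -> 3CO2 + 2H2O
Check atoms: C: 1≠3, H: 4=4, O: 4≠8
Not balanced

No, not balanced


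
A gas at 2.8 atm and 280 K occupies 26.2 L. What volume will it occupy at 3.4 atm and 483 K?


P1V1/T1 = P2V2/T2
V2 = P1V1T2/(T1P2)
= 2.8×26.2×483/(280×3.4)
= 37.219 L

37.219 L


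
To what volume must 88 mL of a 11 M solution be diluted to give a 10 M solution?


C1V1 = C2V2
11 × 88 = 10 × V2
V2 = 968/10 = 96.8 mL

96.8 mL


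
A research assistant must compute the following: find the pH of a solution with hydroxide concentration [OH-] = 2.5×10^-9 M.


pOH = -log10([OH-]) = -log10(2.5×10^-9)
= 9 - log10(2.5) = 8.6
pH = 14 - pOH = 14 - 8.6 = 5.4

5.4


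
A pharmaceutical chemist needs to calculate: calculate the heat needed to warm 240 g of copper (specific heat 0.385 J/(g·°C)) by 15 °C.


q = mcΔT = 240 × 0.385 × 15
= 1386.00 J

1386.00 J


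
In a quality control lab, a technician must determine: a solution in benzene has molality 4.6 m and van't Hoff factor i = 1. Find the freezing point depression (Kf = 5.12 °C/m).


ΔTf = Kf × m × i
= 5.12 × 4.6 × 1
= 23.552 °C

23.552 °C


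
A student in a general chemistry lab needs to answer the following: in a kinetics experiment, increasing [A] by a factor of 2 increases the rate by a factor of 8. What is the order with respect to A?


rate ∝ [A]^n
2^n = 8 → n = 3
Order in A: 3

3


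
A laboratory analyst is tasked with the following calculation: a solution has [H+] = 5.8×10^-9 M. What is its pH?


pH = -log10([H+]) = -log10(5.8×10^-9)
= 9 - log10(5.8)
= 9 - 0.76
= 8.24

8.24


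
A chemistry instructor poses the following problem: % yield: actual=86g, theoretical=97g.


% yield = actual/theoretical × 100
= 86/97 × 100
= 88.66%

88.66%


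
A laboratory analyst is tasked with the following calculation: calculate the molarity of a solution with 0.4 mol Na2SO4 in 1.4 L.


M = n/V = 0.4/1.4 = 0.286 mol/L

0.286 M


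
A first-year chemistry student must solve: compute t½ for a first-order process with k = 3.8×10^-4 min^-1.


t½ = ln2/k = 0.693147/(3.8×10^-4 min^-1)
= 1824 min

1824 min


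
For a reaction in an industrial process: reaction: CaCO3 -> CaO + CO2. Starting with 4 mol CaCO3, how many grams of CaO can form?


Mole ratio CaO:CaCO3 = 1:1
n(CaO) = 4 × 1/1 = 4.000 mol
mass = 4.000 × 56.08 = 224.32 g

224.32 g


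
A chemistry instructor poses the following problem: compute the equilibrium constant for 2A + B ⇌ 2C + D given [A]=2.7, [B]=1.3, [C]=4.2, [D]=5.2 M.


Kc = [C]^2[D]/([A]^2[B])
= (4.2^2 × 5.2^1)/(2.7^2 × 1.3^1)
= 91.728/9.477
= 9.679

9.679


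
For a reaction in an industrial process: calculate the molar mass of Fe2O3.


M(Fe2O3) = 2×55.85 + 3×16.0
= 111.7 + 48.0
= 159.7 g/mol

159.7 g/mol


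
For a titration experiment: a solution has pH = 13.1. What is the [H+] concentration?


[H+] = 10^(-pH) = 10^(-13.1)
= 7.94×10^-14 M

7.94×10^-14 M


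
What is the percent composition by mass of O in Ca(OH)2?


M(Ca(OH)2) = 1×40.08 + 2×16.0 + 2×1.008 = 74.096 g/mol
Mass of O = 2 × 16.0 = 32.00 g/mol
% O = 32.00/74.096 × 100 = 43.19%

43.19%


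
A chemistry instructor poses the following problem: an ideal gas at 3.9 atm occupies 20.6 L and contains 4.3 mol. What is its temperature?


PV = nRT  (R = 0.08206 L·atm/(mol·K))
T = PV/(nR) = 3.9×20.6/(4.3×0.08206)
= 80.34/0.352858
= 227.68 K

227.68 K


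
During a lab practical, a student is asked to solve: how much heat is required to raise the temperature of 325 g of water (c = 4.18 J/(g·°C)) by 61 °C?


q = mcΔT = 325 × 4.18 × 61
= 82868.50 J

82868.50 J


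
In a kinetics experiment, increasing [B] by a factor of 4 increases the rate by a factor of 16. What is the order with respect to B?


rate ∝ [B]^n
4^n = 16 → n = 2
Order in B: 2

2


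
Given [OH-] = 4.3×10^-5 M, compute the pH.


pOH = -log10([OH-]) = -log10(4.3×10^-5)
= 5 - log10(4.3) = 4.37
pH = 14 - pOH = 14 - 4.37 = 9.63

9.63


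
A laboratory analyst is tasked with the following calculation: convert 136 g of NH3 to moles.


M(NH3) = 17.03 g/mol
n = mass/M = 136/17.03 = 7.9859 mol

7.9859 mol


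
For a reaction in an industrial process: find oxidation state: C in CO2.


x + 2(-2) = 0, so x = +4
Oxidation number: +4

+4


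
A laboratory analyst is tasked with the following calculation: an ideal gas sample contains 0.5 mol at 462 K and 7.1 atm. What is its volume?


PV = nRT  (R = 0.08206 L·atm/(mol·K))
V = nRT/P = 0.5×0.08206×462/7.1
= 2.67 L

2.67 L


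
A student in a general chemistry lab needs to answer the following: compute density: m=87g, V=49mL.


ρ = mass/volume
= 87/49
= 1.776 g/mL

1.776 g/mL


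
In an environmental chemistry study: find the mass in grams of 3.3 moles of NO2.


M(NO2) = 46.01 g/mol
mass = n × M = 3.3 × 46.01 = 151.83 g

151.83 g


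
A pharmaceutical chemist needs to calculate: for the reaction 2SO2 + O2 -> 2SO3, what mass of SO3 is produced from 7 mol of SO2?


Mole ratio SO3:SO2 = 2:2
n(SO3) = 7 × 2/2 = 7.000 mol
mass = 7.000 × 80.07 = 560.49 g

560.49 g


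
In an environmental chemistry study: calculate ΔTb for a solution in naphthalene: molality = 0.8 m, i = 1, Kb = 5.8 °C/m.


ΔTb = Kb × m × i
= 5.8 × 0.8 × 1
= 4.64 °C

4.64 °C


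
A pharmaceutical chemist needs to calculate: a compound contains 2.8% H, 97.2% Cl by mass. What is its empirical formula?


Assume 100 g sample. Moles of each element:
  H: 2.8/1.008 = 2.778 mol
  Cl: 97.2/35.45 = 2.742 mol
Divide by smallest (2.742):
  H: 2.778/2.742 = 1.01
  Cl: 2.742/2.742 = 1.0
Empirical formula: HCl

HCl


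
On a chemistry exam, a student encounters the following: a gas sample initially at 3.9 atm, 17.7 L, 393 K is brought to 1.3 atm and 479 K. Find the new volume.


P1V1/T1 = P2V2/T2
V2 = P1V1T2/(T1P2)
= 3.9×17.7×479/(393×1.3)
= 64.72 L

64.72 L


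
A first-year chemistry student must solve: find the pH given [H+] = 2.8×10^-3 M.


pH = -log10([H+]) = -log10(2.8×10^-3)
= 3 - log10(2.8)
= 3 - 0.45
= 2.55

2.55


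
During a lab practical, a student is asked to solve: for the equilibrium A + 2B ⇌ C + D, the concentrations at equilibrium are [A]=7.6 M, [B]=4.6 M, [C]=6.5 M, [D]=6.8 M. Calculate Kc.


Kc = [C][D]/([A][B]^2)
= (6.5^1 × 6.8^1)/(7.6^1 × 4.6^2)
= 44.2/160.816
= 0.2748

0.2748


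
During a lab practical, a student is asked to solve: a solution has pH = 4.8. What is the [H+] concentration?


[H+] = 10^(-pH) = 10^(-4.8)
= 1.58×10^-5 M

1.58×10^-5 M


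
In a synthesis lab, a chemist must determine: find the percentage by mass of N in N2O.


M(N2O) = 2×14.01 + 1×16.0 = 44.02 g/mol
Mass of N = 2 × 14.01 = 28.02 g/mol
% N = 28.02/44.02 × 100 = 63.65%

63.65%


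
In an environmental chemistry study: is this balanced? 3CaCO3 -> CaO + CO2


Equation: 3CaCO3 -> CaO + CO2
Check atoms: C: 3≠1, Ca: 3≠1, O: 9≠3
Not balanced

No, not balanced


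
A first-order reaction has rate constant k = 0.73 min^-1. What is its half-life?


t½ = ln2/k = 0.693147/(0.73 min^-1)
= 0.9495 min

0.9495 min


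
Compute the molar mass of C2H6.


M(C2H6) = 2×12.01 + 6×1.008
= 24.02 + 6.05
= 30.07 g/mol

30.07 g/mol


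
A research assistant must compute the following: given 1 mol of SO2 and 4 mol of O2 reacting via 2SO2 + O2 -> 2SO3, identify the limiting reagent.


Mole ratio available / coefficient:
  SO2: 1/2 = 0.500
  O2: 4/1 = 4.000
Smaller ratio is limiting.

SO2


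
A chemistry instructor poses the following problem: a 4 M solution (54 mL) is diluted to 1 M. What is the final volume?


C1V1 = C2V2
4 × 54 = 1 × V2
V2 = 216/1 = 216.0 mL

216.0 mL


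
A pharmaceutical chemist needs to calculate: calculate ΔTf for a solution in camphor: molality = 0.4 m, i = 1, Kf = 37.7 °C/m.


ΔTf = Kf × m × i
= 37.7 × 0.4 × 1
= 15.08 °C

15.08 °C


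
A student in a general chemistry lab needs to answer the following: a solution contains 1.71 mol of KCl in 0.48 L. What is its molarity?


M = n/V = 1.71/0.48 = 3.563 mol/L

3.563 M


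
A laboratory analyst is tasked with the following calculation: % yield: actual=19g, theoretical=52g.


% yield = actual/theoretical × 100
= 19/52 × 100
= 36.54%

36.54%


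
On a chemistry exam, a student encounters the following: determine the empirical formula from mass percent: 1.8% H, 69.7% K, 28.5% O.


Assume 100 g sample. Moles of each element:
  H: 1.8/1.008 = 1.786 mol
  K: 69.7/39.1 = 1.783 mol
  O: 28.5/16.0 = 1.781 mol
Divide by smallest (1.781):
  H: 1.786/1.781 = 1.0
  K: 1.783/1.781 = 1.0
  O: 1.781/1.781 = 1.0
Empirical formula: KOH

KOH


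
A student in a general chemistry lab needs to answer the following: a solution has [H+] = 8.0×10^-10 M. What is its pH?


pH = -log10([H+]) = -log10(8.0×10^-10)
= 10 - log10(8.0)
= 10 - 0.9
= 9.1

9.1


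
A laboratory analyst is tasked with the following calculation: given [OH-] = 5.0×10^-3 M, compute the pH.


pOH = -log10([OH-]) = -log10(5.0×10^-3)
= 3 - log10(5.0) = 2.3
pH = 14 - pOH = 14 - 2.3 = 11.7

11.7


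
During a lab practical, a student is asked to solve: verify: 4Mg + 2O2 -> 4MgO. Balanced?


Equation: 4Mg + 2O2 -> 4MgO
Check atoms: Mg: 4=4, O: 4=4
Balanced

Yes, balanced


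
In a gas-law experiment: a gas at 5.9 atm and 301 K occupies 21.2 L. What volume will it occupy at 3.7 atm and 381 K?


P1V1/T1 = P2V2/T2
V2 = P1V1T2/(T1P2)
= 5.9×21.2×381/(301×3.7)
= 42.79 L

42.79 L


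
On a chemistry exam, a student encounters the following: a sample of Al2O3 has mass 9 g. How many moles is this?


M(Al2O3) = 101.96 g/mol
n = mass/M = 9/101.96 = 0.0883 mol

0.0883 mol


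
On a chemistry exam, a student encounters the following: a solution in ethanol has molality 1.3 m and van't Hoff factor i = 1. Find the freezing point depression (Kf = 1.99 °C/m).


ΔTf = Kf × m × i
= 1.99 × 1.3 × 1
= 2.587 °C

2.587 °C


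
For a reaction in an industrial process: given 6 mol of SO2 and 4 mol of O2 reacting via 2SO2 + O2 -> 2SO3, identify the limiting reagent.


Mole ratio available / coefficient:
  SO2: 6/2 = 3.000
  O2: 4/1 = 4.000
Smaller ratio is limiting.

SO2


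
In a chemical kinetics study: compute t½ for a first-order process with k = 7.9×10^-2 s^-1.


t½ = ln2/k = 0.693147/(7.9×10^-2 s^-1)
= 8.774 s

8.774 s


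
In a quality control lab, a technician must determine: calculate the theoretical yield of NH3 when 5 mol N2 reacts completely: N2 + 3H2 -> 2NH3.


Mole ratio NH3:N2 = 2:1
n(NH3) = 5 × 2/1 = 10.000 mol
mass = 10.000 × 17.03 = 170.3 g

170.3 g


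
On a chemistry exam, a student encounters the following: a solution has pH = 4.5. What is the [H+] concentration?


[H+] = 10^(-pH) = 10^(-4.5)
= 3.16×10^-5 M

3.16×10^-5 M


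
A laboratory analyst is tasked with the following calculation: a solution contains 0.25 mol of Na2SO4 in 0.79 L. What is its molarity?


M = n/V = 0.25/0.79 = 0.316 mol/L

0.316 M


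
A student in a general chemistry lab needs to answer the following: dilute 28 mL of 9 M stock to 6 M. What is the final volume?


C1V1 = C2V2
9 × 28 = 6 × V2
V2 = 252/6 = 42.0 mL

42.0 mL


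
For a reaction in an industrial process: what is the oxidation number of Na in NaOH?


Group 1 metal: +1
Oxidation number: +1

+1


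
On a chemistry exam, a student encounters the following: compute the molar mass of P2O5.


M(P2O5) = 2×30.97 + 5×16.0
= 61.94 + 80.0
= 141.94 g/mol

141.94 g/mol


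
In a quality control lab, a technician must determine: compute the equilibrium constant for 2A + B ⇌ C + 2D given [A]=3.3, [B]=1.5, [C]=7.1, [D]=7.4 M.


Kc = [C][D]^2/([A]^2[B])
= (7.1^1 × 7.4^2)/(3.3^2 × 1.5^1)
= 388.796/16.335
= 23.80

23.80


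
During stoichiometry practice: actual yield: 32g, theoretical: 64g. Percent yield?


% yield = actual/theoretical × 100
= 32/64 × 100
= 50.0%

50.0%


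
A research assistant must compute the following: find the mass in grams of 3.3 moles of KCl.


M(KCl) = 74.55 g/mol
mass = n × M = 3.3 × 74.55 = 246.02 g

246.02 g


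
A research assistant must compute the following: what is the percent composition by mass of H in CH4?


M(CH4) = 1×12.01 + 4×1.008 = 16.042 g/mol
Mass of H = 4 × 1.008 = 4.032 g/mol
% H = 4.032/16.042 × 100 = 25.13%

25.13%


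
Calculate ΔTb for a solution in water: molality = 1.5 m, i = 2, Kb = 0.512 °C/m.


ΔTb = Kb × m × i
= 0.512 × 1.5 × 2
= 1.536 °C

1.536 °C


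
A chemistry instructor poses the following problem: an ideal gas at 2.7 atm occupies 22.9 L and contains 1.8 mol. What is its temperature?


PV = nRT  (R = 0.08206 L·atm/(mol·K))
T = PV/(nR) = 2.7×22.9/(1.8×0.08206)
= 61.83/0.147708
= 418.60 K

418.60 K


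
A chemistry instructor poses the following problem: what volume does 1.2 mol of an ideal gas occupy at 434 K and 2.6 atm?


PV = nRT  (R = 0.08206 L·atm/(mol·K))
V = nRT/P = 1.2×0.08206×434/2.6
= 16.437 L

16.437 L


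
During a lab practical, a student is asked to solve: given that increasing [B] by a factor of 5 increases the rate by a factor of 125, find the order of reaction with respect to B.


rate ∝ [B]^n
5^n = 125 → n = 3
Order in B: 3

3


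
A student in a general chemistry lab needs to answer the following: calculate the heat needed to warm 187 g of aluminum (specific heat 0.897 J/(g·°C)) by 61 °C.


q = mcΔT = 187 × 0.897 × 61
= 10232.08 J

10232.08 J


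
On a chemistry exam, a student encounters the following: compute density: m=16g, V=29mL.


ρ = mass/volume
= 16/29
= 0.552 g/mL

0.552 g/mL


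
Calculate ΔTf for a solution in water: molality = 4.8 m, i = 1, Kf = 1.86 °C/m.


ΔTf = Kf × m × i
= 1.86 × 4.8 × 1
= 8.928 °C

8.928 °C


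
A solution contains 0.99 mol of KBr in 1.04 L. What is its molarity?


M = n/V = 0.99/1.04 = 0.952 mol/L

0.952 M


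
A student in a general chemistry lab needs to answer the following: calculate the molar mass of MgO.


M(MgO) = 1×24.31 + 1×16.0
= 24.31 + 16.0
= 40.31 g/mol

40.31 g/mol


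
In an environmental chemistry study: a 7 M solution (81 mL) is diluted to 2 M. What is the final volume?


C1V1 = C2V2
7 × 81 = 2 × V2
V2 = 567/2 = 283.5 mL

283.5 mL


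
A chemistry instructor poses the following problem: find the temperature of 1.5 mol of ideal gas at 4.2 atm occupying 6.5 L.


PV = nRT  (R = 0.08206 L·atm/(mol·K))
T = PV/(nR) = 4.2×6.5/(1.5×0.08206)
= 27.30/0.123090
= 221.79 K

221.79 K


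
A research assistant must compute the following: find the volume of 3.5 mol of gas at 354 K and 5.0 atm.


PV = nRT  (R = 0.08206 L·atm/(mol·K))
V = nRT/P = 3.5×0.08206×354/5.0
= 20.334 L

20.334 L


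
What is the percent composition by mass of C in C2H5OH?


M(C2H5OH) = 2×12.01 + 6×1.008 + 1×16.0 = 46.068 g/mol
Mass of C = 2 × 12.01 = 24.02 g/mol
% C = 24.02/46.068 × 100 = 52.14%

52.14%


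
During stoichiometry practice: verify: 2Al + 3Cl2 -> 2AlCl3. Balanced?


Equation: 2Al + 3Cl2 -> 2AlCl3
Check atoms: Al: 2=2, Cl: 6=6
Balanced

Yes, balanced


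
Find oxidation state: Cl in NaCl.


halide: -1
Oxidation number: -1

-1


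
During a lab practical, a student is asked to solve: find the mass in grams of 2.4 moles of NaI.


M(NaI) = 149.89 g/mol
mass = n × M = 2.4 × 149.89 = 359.74 g

359.74 g
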